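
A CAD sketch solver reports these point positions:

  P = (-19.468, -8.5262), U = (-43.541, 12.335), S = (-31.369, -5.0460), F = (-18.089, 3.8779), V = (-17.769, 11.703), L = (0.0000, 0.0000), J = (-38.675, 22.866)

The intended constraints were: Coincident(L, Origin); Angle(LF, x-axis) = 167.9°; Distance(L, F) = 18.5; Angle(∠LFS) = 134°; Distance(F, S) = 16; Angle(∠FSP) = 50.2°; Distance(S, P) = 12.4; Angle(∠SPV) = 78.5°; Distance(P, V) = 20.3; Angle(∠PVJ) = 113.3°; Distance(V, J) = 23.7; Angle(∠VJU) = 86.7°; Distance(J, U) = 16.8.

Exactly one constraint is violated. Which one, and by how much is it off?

Distance(J, U) = 16.8 — off by 5.20.

L = (0.00, 0.00) ✓; LF at 167.9° ✓; |LF| = 18.50 ✓; ∠LFS = 134.0° ✓; |FS| = 16.00 ✓; ∠FSP = 50.20° ✓; |SP| = 12.40 ✓; ∠SPV = 78.50° ✓; |PV| = 20.30 ✓; ∠PVJ = 113.3° ✓; |VJ| = 23.70 ✓; ∠VJU = 86.70° ✓; |JU| = 11.60 ✗.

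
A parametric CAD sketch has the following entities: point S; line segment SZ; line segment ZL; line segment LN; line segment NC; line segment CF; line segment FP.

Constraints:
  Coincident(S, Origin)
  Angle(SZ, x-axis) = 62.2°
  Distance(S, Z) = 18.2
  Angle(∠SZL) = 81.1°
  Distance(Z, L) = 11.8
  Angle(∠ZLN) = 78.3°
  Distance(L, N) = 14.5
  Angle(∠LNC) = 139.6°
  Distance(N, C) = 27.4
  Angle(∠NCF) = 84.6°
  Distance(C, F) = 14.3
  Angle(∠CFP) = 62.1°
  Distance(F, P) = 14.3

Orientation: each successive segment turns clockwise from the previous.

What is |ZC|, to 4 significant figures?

33.55

S is at the origin; SZ runs at 62.2° with length 18.2, so Z = (8.488, 16.10). ∠SZL = 81.1° gives ZL at -36.70° from the x-axis; with |ZL| = 11.8, L = (17.95, 9.047). ∠ZLN = 78.3° gives LN at -138.4° from the x-axis; with |LN| = 14.5, N = (7.106, -0.5795). ∠LNC = 139.6° gives NC at -178.8° from the x-axis; with |NC| = 27.4, C = (-20.29, -1.153). Then |ZC| = |C − Z| = 33.55.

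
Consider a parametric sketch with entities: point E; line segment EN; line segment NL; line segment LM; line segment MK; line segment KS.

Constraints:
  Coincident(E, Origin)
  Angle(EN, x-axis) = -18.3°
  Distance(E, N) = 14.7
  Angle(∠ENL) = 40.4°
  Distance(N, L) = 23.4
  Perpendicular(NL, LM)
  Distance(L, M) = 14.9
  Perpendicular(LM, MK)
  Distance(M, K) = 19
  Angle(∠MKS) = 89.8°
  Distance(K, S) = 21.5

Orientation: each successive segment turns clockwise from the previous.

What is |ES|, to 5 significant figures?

17.471

E is at the origin; EN runs at -18.3° with length 14.7, so N = (13.957, -4.6157). ∠ENL = 40.4° gives NL at -157.90° from the x-axis; with |NL| = 23.4, L = (-7.7242, -13.419). The perpendicularity gives LM at right angles to NL, so LM runs at 112.10°; with |LM| = 14.9, M = (-13.330, 0.38594). The perpendicularity gives MK at right angles to LM, so MK runs at 22.100°; with |MK| = 19.0, K = (4.2741, 7.5342). ∠MKS = 89.8° gives KS at -68.100° from the x-axis; with |KS| = 21.5, S = (12.293, -12.414). Then |ES| = |S − E| = 17.471.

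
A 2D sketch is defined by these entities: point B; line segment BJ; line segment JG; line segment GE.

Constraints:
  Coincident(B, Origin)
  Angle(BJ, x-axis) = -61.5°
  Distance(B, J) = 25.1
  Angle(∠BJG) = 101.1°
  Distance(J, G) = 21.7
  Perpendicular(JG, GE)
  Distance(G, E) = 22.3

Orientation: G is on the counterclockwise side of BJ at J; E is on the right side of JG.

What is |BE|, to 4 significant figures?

53.91

B is at the origin; BJ runs at -61.5° with length 25.1, so J = 25.1·(cos -61.5°, sin -61.5°) = (11.98, -22.06). ∠BJG = 101.1°, so JG runs at -61.5° + (180° − 101.1°) = 17.40° from the x-axis; with |JG| = 21.7, G = J + 21.7·(cos 17.40°, sin 17.40°) = (32.68, -15.57). The perpendicularity gives GE at right angles to JG; with |GE| = 22.3 on the right of JG, E = G + 22.3·(0.2990, -0.9542) = (39.35, -36.85). Then |BE| = |E − B| = 53.91.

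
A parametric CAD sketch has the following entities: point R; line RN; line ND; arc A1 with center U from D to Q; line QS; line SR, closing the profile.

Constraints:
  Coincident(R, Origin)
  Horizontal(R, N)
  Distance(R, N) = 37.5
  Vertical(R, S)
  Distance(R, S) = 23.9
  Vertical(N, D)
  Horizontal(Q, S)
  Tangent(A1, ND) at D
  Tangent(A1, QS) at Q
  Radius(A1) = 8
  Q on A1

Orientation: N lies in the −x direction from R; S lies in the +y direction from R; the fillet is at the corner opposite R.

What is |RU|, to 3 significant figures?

33.5

RS is vertical with |RS| = 23.9 and S on the +y side, so S = (0.00, 23.9). The virtual corner opposite R is at (-37.5, 23.9). Since A1 is tangent to ND there, UD ⟂ ND and A1 meets QS tangentially, so UQ is at right angles to QS, with radius 8.0, so the center U sits 8.0 in from both sides at U = (-29.5, 15.9). Then |RU| = |U − R| = 33.5.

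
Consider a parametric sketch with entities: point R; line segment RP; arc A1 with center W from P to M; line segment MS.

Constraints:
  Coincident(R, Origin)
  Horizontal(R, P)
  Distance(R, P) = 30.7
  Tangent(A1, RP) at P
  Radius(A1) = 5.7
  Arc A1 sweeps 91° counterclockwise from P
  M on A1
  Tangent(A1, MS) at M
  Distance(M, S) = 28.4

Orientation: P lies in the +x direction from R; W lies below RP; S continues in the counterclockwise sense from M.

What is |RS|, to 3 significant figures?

42.7

R is at the origin; RP is horizontal with |RP| = 30.7 and P on the +x side, so P = (30.7, 0.00). Tangency of A1 to RP means the radius WP is perpendicular to RP, so W = P + (0, -5.7) = (30.7, -5.70). On A1, P sits at bearing 90° from W; a 91° counterclockwise sweep puts M at bearing 181°, so M = W + 5.7·(cos 181°, sin 181°) = (25.0, -5.80). Tangency of A1 to MS means the radius WM is perpendicular to MS, so MS runs along (−sin 181°, cos 181°); with |MS| = 28.4, S = (25.5, -34.2). Then |RS| = |S − R| = 42.7.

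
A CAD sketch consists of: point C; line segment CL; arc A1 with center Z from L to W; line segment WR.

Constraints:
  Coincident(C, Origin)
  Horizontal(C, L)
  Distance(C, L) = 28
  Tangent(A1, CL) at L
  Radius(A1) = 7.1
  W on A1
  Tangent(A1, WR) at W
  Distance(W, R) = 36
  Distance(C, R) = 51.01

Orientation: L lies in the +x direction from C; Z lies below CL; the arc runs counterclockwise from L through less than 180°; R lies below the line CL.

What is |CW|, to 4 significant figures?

22.50

Checks: |ZL| = 7.100 ✓; |ZW| = 7.100 ✓; ∠(ZW, WR) = 90.00° ✓; |WR| = 36.00 ✓; |CR| = 51.01 ✓.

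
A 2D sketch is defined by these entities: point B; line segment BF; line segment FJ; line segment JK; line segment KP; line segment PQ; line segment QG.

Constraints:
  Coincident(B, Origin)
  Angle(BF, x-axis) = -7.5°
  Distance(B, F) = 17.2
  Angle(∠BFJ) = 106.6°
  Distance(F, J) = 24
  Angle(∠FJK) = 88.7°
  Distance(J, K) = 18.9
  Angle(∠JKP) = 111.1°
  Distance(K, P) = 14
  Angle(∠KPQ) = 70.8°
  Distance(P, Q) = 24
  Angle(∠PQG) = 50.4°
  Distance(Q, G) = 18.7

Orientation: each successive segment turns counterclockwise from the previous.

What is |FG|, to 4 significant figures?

27.19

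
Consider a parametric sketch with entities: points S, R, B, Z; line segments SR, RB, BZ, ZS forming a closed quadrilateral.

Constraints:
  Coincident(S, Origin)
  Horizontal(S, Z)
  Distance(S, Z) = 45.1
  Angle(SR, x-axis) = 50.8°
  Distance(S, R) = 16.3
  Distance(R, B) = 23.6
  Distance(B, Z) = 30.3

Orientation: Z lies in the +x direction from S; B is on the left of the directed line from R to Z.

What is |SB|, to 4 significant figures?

39.52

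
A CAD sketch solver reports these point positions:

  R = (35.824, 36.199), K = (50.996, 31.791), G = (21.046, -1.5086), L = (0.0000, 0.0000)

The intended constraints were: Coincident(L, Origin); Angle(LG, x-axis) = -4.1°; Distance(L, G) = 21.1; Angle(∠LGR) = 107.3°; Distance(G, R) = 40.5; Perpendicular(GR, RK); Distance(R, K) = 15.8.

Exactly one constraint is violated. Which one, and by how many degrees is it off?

Perpendicular(GR, RK) — off by 5.20°.

L = (0.00, 0.00) ✓; LG at -4.100° ✓; |LG| = 21.10 ✓; ∠LGR = 107.3° ✓; |GR| = 40.50 ✓; ∠(GR, RK) = 84.80° ✗; |RK| = 15.80 ✓.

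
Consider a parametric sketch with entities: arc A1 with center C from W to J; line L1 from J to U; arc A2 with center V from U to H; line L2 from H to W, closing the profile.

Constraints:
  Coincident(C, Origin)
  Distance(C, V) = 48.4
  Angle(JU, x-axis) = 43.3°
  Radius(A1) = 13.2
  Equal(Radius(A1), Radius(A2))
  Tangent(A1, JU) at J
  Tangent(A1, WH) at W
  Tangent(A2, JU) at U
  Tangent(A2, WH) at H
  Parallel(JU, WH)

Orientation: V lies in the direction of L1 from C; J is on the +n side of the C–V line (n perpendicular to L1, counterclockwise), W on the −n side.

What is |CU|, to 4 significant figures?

50.17

The slot axis is L1's direction at 43.3°, so u = (cos 43.3°, sin 43.3°) = (0.7278, 0.6858) and n = (−sin 43.3°, cos 43.3°) = (-0.6858, 0.7278). C is at the origin and V lies 48.4 along u from C, so V = 48.4·u = (35.22, 33.19). Tangency of A1 to both parallel lines with radius 13.2 puts J and W at C ± 13.2·n: J = (-9.053, 9.607), W = (9.053, -9.607). Equal radii place U and H the same way about V: U = V + 13.2·n = (26.17, 42.80), H = V − 13.2·n = (44.28, 23.59). Then |CU| = |U − C| = 50.17.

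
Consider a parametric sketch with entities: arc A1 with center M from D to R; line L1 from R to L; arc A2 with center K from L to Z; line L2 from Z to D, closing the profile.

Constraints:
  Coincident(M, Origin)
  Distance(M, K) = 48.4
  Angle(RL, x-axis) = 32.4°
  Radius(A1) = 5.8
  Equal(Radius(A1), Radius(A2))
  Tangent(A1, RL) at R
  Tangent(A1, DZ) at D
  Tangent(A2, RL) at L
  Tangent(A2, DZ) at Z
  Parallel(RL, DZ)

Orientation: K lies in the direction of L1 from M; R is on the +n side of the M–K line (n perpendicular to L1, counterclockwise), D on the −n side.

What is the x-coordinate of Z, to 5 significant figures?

43.973

The slot axis is L1's direction at 32.4°, so u = (cos 32.4°, sin 32.4°) = (0.84433, 0.53583) and n = (−sin 32.4°, cos 32.4°) = (-0.53583, 0.84433). M is at the origin and K lies 48.4 along u from M, so K = 48.4·u = (40.865, 25.934). Tangency of A1 to both parallel lines with radius 5.8 puts R and D at M ± 5.8·n: R = (-3.1078, 4.8971), D = (3.1078, -4.8971). Equal radii place L and Z the same way about K: L = K + 5.8·n = (37.758, 30.831), Z = K − 5.8·n = (43.973, 21.037). So Z.x = 43.973.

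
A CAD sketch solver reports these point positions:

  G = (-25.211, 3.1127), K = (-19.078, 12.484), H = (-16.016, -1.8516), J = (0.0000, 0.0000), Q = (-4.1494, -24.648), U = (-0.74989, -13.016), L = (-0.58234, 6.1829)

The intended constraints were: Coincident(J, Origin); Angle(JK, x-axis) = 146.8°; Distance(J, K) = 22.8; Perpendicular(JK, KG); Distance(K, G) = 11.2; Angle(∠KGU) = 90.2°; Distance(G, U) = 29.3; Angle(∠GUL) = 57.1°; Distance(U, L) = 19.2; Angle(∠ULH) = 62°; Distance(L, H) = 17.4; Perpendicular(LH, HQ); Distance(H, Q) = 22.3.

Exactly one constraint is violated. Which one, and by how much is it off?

Distance(H, Q) = 22.3 — off by 3.40.

J = (0.00, 0.00) ✓; JK at 146.8° ✓; |JK| = 22.80 ✓; ∠(JK, KG) = 90.00° ✓; |KG| = 11.20 ✓; ∠KGU = 90.20° ✓; |GU| = 29.30 ✓; ∠GUL = 57.10° ✓; |UL| = 19.20 ✓; ∠ULH = 62.00° ✓; |LH| = 17.40 ✓; ∠(LH, HQ) = 90.00° ✓; |HQ| = 25.70 ✗.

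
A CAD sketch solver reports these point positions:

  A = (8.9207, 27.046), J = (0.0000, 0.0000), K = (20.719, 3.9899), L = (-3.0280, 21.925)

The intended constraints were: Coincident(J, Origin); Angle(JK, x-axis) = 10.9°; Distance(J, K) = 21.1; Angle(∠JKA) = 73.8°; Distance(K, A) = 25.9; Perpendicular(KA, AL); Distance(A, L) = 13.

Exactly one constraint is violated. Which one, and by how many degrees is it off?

Perpendicular(KA, AL) — off by 3.90°.

J = (0.00, 0.00) ✓; JK at 10.90° ✓; |JK| = 21.10 ✓; ∠JKA = 73.80° ✓; |KA| = 25.90 ✓; ∠(KA, AL) = 86.10° ✗; |AL| = 13.00 ✓.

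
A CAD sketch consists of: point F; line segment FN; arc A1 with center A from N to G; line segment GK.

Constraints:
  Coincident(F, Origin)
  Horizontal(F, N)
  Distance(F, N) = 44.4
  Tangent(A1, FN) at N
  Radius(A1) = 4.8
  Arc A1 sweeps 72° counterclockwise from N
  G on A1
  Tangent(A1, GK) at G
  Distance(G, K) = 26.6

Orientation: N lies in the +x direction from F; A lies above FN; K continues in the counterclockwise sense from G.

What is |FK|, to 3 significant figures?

63.9

F is at the origin; F and N share the same y with |FN| = 44.4 and N on the +x side, so N = (44.4, 0.00). Tangency of A1 to FN means the radius AN is perpendicular to FN, so A = N + (0, 4.8) = (44.4, 4.80). On A1, N sits at bearing -90° from A; a 72° counterclockwise sweep puts G at bearing -18°, so G = A + 4.8·(cos -18°, sin -18°) = (49.0, 3.32). A1 meets GK tangentially, so AG is at right angles to GK, so GK runs along (−sin -18°, cos -18°); with |GK| = 26.6, K = (57.2, 28.6). Then |FK| = |K − F| = 63.9.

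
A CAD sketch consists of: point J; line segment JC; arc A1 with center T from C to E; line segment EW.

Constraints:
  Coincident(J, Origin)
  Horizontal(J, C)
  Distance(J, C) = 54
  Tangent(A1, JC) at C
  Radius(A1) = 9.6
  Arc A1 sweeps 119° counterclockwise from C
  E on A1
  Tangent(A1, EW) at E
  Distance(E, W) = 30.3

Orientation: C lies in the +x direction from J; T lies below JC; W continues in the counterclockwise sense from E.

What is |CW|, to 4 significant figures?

41.24

On A1, C sits at bearing 90° from T; a 119° counterclockwise sweep puts E at bearing 209°, so E = T + 9.6·(cos 209°, sin 209°) = (45.60, -14.25). Tangency of A1 to EW means the radius TE is perpendicular to EW, so EW runs along (−sin 209°, cos 209°); with |EW| = 30.3, W = (60.29, -40.76). Then |CW| = |W − C| = 41.24.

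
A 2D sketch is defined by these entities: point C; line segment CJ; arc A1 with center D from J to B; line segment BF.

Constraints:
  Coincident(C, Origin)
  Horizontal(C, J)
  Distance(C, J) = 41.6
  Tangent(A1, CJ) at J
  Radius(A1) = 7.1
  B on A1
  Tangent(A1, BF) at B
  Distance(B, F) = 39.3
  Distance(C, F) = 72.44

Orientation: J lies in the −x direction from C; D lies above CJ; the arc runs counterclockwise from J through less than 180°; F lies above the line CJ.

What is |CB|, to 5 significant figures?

37.418

Checks: |DB| = 7.100 ✓; ∠(DB, BF) = 90.00° ✓; |BF| = 39.30 ✓; |CF| = 72.44 ✓.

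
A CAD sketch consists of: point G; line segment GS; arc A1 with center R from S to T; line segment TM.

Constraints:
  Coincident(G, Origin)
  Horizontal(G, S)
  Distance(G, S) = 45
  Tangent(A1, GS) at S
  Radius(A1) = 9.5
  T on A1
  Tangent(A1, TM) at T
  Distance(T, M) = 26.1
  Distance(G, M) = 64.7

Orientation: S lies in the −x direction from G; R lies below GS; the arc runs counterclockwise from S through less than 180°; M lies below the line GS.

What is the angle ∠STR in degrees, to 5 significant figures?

44.324°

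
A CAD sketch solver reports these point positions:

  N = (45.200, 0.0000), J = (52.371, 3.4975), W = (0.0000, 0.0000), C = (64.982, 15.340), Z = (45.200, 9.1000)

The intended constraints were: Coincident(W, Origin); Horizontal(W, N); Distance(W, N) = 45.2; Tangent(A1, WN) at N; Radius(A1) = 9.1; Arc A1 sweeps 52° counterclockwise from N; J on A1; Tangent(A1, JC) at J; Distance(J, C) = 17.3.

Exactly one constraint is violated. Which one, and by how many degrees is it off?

Tangent(A1, JC) at J — off by 8.80°.

W = (0.00, 0.00) ✓; W.y = 0.00, N.y = 0.00 ✓; |WN| = 45.20 ✓; ∠(ZN, NW) = 90.00° ✓; |ZN| = 9.100 ✓; bearing(Z→J) − bearing(Z→N) = 52.00° ✓; |ZJ| = 9.100 ✓; ∠(ZJ, JC) = 98.80° ✗; |JC| = 17.30 ✓.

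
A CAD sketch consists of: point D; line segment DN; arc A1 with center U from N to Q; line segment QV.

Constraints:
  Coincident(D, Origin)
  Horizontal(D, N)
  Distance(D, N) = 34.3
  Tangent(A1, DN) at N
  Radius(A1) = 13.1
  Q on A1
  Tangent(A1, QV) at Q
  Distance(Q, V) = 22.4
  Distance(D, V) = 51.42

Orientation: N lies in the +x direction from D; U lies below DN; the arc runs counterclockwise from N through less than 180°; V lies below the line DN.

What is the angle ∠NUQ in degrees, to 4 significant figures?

118.5°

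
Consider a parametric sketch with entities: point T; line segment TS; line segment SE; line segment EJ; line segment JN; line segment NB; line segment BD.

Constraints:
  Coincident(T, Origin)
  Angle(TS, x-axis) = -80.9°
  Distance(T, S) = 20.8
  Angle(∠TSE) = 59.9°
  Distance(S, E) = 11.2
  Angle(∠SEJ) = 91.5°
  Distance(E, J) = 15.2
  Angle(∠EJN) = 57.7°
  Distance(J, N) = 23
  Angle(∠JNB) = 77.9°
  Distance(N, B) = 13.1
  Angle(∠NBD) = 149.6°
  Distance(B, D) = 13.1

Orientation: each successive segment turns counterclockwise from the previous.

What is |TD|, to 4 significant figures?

28.09

T is at the origin; TS runs at -80.9° with length 20.8, so S = (3.290, -20.54). ∠TSE = 59.9° gives SE at 39.20° from the x-axis; with |SE| = 11.2, E = (11.97, -13.46). ∠SEJ = 91.5° gives EJ at 127.7° from the x-axis; with |EJ| = 15.2, J = (2.674, -1.433). ∠EJN = 57.7° gives JN at -110.0° from the x-axis; with |JN| = 23.0, N = (-5.193, -23.05). ∠JNB = 77.9° gives NB at -7.900° from the x-axis; with |NB| = 13.1, B = (7.783, -24.85). ∠NBD = 149.6° gives BD at 22.50° from the x-axis; with |BD| = 13.1, D = (19.89, -19.83). Then |TD| = |D − T| = 28.09.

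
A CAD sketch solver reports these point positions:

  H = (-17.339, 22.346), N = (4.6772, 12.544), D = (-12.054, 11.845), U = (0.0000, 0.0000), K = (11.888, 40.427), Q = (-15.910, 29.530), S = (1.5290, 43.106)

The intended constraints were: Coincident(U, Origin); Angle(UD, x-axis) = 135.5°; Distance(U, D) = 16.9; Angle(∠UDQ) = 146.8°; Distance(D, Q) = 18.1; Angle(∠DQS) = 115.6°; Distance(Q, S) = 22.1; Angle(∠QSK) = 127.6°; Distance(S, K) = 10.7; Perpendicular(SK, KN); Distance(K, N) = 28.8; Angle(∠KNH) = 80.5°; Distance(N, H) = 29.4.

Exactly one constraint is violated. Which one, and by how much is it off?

Distance(N, H) = 29.4 — off by 5.30.

U = (0.00, 0.00) ✓; UD at 135.5° ✓; |UD| = 16.90 ✓; ∠UDQ = 146.8° ✓; |DQ| = 18.10 ✓; ∠DQS = 115.6° ✓; |QS| = 22.10 ✓; ∠QSK = 127.6° ✓; |SK| = 10.70 ✓; ∠(SK, KN) = 90.00° ✓; |KN| = 28.80 ✓; ∠KNH = 80.50° ✓; |NH| = 24.10 ✗.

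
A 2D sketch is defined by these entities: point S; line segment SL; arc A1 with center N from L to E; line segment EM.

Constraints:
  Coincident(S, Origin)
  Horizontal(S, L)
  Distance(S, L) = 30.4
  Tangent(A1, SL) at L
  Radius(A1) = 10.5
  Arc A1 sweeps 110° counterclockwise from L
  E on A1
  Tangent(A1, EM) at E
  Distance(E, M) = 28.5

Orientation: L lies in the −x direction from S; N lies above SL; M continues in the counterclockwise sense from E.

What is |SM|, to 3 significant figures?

50.9

S is at the origin; SL is horizontal with |SL| = 30.4 and L on the −x side, so L = (-30.4, 0.00). Tangency of A1 to SL means the radius NL is perpendicular to SL, so N = L + (0, 10.5) = (-30.4, 10.5). On A1, L sits at bearing -90° from N; a 110° counterclockwise sweep puts E at bearing 20°, so E = N + 10.5·(cos 20°, sin 20°) = (-20.5, 14.1). The tangent condition forces NE to be normal to EM, so EM runs along (−sin 20°, cos 20°); with |EM| = 28.5, M = (-30.3, 40.9). Then |SM| = |M − S| = 50.9.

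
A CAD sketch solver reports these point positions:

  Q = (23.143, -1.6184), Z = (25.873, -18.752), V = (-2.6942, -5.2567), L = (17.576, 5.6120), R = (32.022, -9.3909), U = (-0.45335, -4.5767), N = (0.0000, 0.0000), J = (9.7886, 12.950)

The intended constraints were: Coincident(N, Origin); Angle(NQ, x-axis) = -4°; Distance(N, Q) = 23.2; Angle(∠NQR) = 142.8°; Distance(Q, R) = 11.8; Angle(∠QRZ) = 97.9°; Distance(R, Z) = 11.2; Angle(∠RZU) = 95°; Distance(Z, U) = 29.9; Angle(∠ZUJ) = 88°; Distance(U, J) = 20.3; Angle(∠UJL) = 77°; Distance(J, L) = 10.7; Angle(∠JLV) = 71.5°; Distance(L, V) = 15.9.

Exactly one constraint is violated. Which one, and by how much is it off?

Distance(L, V) = 15.9 — off by 7.10.

N = (0.00, 0.00) ✓; NQ at -4.000° ✓; |NQ| = 23.20 ✓; ∠NQR = 142.8° ✓; |QR| = 11.80 ✓; ∠QRZ = 97.90° ✓; |RZ| = 11.20 ✓; ∠RZU = 95.00° ✓; |ZU| = 29.90 ✓; ∠ZUJ = 88.00° ✓; |UJ| = 20.30 ✓; ∠UJL = 77.00° ✓; |JL| = 10.70 ✓; ∠JLV = 71.50° ✓; |LV| = 23.00 ✗.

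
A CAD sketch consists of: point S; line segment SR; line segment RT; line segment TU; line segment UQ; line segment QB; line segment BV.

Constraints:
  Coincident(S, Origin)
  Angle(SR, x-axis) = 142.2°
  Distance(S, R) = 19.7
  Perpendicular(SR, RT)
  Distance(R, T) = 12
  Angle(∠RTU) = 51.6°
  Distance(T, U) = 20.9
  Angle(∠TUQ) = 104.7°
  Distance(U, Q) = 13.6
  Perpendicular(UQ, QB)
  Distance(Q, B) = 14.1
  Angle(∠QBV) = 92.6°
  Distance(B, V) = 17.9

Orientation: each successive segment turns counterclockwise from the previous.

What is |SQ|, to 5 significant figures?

16.054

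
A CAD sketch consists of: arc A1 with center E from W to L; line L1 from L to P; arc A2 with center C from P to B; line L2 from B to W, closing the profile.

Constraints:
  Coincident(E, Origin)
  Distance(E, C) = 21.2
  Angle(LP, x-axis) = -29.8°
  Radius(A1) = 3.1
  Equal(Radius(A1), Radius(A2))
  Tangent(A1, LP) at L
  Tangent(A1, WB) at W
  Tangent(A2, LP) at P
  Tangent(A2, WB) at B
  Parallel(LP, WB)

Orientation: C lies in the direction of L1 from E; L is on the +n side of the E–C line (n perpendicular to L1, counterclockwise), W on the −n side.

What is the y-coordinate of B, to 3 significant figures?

-13.2

The slot axis is L1's direction at -29.8°, so u = (cos -29.8°, sin -29.8°) = (0.868, -0.497) and n = (−sin -29.8°, cos -29.8°) = (0.497, 0.868). E is at the origin and C lies 21.2 along u from E, so C = 21.2·u = (18.4, -10.5). Tangency of A1 to both parallel lines with radius 3.1 puts L and W at E ± 3.1·n: L = (1.54, 2.69), W = (-1.54, -2.69). Equal radii place P and B the same way about C: P = C + 3.1·n = (19.9, -7.85), B = C − 3.1·n = (16.9, -13.2). So B.y = -13.2.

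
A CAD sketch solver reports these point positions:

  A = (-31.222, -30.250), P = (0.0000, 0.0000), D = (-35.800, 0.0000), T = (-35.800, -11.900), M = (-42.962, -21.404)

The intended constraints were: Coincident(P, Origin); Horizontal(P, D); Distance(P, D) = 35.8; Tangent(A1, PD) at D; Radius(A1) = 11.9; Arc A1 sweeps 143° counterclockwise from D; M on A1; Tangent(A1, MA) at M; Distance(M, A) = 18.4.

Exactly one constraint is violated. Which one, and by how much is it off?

Distance(M, A) = 18.4 — off by 3.70.

P = (0.00, 0.00) ✓; P.y = 0.00, D.y = 0.00 ✓; |PD| = 35.80 ✓; ∠(TD, DP) = 90.00° ✓; |TD| = 11.90 ✓; bearing(T→M) − bearing(T→D) = 143.0° ✓; |TM| = 11.90 ✓; ∠(TM, MA) = 90.00° ✓; |MA| = 14.70 ✗.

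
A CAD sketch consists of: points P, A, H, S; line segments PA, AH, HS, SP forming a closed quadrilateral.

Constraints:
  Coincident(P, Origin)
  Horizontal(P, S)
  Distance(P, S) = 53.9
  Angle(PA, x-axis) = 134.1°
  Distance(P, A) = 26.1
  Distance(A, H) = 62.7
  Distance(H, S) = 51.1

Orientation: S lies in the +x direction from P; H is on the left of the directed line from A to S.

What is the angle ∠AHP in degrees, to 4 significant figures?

24.32°

P is at the origin; PS is horizontal with |PS| = 53.9 and S in +x, so S = (53.9, 0). PA runs at 134.1° with |PA| = 26.1, so A = (-18.16, 18.74). H is determined by |AH| = 62.7 and |HS| = 51.1 together: it lies at the intersection of circle(A, 62.7) and circle(S, 51.1). With |AS| = 74.46, the foot of the radical line on AS is 46.09 from A and the perpendicular offset is √(62.7² − 46.09²) = 42.50. Taking the left-of-AS solution: H = (37.15, 48.28).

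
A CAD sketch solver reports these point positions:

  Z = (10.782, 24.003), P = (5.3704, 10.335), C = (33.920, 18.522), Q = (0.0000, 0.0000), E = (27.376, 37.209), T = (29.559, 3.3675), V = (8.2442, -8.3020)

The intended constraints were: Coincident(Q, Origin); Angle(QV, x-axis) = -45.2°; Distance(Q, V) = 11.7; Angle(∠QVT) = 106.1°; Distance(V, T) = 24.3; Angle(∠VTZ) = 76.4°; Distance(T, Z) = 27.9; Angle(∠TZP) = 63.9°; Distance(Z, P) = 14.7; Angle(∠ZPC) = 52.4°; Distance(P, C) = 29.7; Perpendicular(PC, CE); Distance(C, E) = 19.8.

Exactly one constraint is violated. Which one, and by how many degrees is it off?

Perpendicular(PC, CE) — off by 3.30°.

Q = (0.00, 0.00) ✓; QV at -45.20° ✓; |QV| = 11.70 ✓; ∠QVT = 106.1° ✓; |VT| = 24.30 ✓; ∠VTZ = 76.40° ✓; |TZ| = 27.90 ✓; ∠TZP = 63.90° ✓; |ZP| = 14.70 ✓; ∠ZPC = 52.40° ✓; |PC| = 29.70 ✓; ∠(PC, CE) = 93.30° ✗; |CE| = 19.80 ✓.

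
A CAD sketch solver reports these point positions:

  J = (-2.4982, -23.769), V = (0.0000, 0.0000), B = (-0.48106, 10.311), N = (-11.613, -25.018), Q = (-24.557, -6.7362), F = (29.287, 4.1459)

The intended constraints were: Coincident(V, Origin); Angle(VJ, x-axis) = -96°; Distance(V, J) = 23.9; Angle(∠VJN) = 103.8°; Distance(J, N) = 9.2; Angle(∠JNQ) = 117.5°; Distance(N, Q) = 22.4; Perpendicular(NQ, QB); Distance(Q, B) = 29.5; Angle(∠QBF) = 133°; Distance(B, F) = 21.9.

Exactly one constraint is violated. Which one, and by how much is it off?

Distance(B, F) = 21.9 — off by 8.50.

V = (0.00, 0.00) ✓; VJ at -96.00° ✓; |VJ| = 23.90 ✓; ∠VJN = 103.8° ✓; |JN| = 9.200 ✓; ∠JNQ = 117.5° ✓; |NQ| = 22.40 ✓; ∠(NQ, QB) = 90.00° ✓; |QB| = 29.50 ✓; ∠QBF = 133.0° ✓; |BF| = 30.40 ✗.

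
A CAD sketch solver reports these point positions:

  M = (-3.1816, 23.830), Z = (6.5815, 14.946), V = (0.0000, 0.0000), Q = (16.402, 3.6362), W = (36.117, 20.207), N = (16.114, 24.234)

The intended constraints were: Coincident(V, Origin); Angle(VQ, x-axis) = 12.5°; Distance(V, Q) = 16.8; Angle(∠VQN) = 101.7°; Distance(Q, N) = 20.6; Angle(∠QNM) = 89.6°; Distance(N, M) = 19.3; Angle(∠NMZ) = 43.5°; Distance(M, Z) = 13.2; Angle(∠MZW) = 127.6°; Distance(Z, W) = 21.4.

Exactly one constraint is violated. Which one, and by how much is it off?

Distance(Z, W) = 21.4 — off by 8.60.

V = (0.00, 0.00) ✓; VQ at 12.50° ✓; |VQ| = 16.80 ✓; ∠VQN = 101.7° ✓; |QN| = 20.60 ✓; ∠QNM = 89.60° ✓; |NM| = 19.30 ✓; ∠NMZ = 43.50° ✓; |MZ| = 13.20 ✓; ∠MZW = 127.6° ✓; |ZW| = 30.00 ✗.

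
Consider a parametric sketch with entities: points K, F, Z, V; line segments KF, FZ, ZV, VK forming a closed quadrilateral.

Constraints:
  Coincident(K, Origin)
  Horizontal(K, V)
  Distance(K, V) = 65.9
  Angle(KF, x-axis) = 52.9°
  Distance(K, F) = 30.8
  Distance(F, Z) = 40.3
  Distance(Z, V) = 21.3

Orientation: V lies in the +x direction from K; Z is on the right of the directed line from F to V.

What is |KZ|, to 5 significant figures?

45.681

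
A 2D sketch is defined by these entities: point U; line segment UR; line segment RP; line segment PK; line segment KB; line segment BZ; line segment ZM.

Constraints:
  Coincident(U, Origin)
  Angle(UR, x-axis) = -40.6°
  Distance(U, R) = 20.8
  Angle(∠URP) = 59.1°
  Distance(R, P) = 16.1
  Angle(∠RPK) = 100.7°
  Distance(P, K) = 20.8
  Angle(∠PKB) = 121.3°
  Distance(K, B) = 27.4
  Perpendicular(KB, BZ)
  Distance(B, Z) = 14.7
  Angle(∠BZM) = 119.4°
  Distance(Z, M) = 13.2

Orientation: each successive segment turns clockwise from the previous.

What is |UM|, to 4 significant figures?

16.90

U is at the origin; UR runs at -40.6° with length 20.8, so R = (15.79, -13.54). ∠URP = 59.1° gives RP at -161.5° from the x-axis; with |RP| = 16.1, P = (0.5248, -18.64). ∠RPK = 100.7° gives PK at 119.2° from the x-axis; with |PK| = 20.8, K = (-9.623, -0.4879). ∠PKB = 121.3° gives KB at 60.50° from the x-axis; with |KB| = 27.4, B = (3.870, 23.36). KB is perpendicular to BZ, so BZ runs at -29.50°; with |BZ| = 14.7, Z = (16.66, 16.12). ∠BZM = 119.4° gives ZM at -90.10° from the x-axis; with |ZM| = 13.2, M = (16.64, 2.921). Then |UM| = |M − U| = 16.90.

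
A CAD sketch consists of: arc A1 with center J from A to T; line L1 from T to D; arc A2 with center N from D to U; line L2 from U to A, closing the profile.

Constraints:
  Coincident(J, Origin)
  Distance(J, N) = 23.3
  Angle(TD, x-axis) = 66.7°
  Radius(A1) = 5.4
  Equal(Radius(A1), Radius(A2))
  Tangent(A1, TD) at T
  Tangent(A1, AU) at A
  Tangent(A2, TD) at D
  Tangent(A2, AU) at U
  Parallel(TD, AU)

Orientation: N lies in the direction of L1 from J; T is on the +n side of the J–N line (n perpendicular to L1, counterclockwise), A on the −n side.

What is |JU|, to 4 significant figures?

23.92

Tangency of A1 to both parallel lines with radius 5.4 puts T and A at J ± 5.4·n: T = (-4.960, 2.136), A = (4.960, -2.136). Equal radii place D and U the same way about N: D = N + 5.4·n = (4.257, 23.54), U = N − 5.4·n = (14.18, 19.26). Then |JU| = |U − J| = 23.92.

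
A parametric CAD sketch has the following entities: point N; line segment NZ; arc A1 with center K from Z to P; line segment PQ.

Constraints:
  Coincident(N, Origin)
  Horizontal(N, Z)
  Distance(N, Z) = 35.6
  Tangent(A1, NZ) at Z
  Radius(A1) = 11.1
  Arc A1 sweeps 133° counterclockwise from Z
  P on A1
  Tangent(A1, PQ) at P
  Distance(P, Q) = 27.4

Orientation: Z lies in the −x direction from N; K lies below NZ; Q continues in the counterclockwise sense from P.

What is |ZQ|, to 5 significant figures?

40.126

N is at the origin; NZ is horizontal with |NZ| = 35.6 and Z on the −x side, so Z = (-35.600, 0.0000). Tangency of A1 to NZ means the radius KZ is perpendicular to NZ, so K = Z + (0, -11.1) = (-35.600, -11.100). On A1, Z sits at bearing 90° from K; a 133° counterclockwise sweep puts P at bearing 223°, so P = K + 11.1·(cos 223°, sin 223°) = (-43.718, -18.670). The tangent condition forces KP to be normal to PQ, so PQ runs along (−sin 223°, cos 223°); with |PQ| = 27.4, Q = (-25.031, -38.709). Then |ZQ| = |Q − Z| = 40.126.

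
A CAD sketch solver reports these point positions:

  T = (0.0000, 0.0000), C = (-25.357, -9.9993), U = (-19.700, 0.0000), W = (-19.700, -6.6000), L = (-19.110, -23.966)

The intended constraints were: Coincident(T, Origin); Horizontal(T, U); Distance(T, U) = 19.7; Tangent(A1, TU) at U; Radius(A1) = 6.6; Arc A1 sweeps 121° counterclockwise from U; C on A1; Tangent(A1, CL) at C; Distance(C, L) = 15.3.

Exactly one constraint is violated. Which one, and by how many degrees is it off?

Tangent(A1, CL) at C — off by 6.90°.

T = (0.00, 0.00) ✓; T.y = 0.00, U.y = 0.00 ✓; |TU| = 19.70 ✓; ∠(WU, UT) = 90.00° ✓; |WU| = 6.600 ✓; bearing(W→C) − bearing(W→U) = 121.0° ✓; |WC| = 6.600 ✓; ∠(WC, CL) = 96.90° ✗; |CL| = 15.30 ✓.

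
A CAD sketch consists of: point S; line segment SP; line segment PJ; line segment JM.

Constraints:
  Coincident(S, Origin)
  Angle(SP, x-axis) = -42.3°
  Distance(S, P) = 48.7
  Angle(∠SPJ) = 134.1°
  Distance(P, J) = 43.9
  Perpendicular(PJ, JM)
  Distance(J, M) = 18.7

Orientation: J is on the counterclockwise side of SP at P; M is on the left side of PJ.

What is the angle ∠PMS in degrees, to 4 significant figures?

34.89°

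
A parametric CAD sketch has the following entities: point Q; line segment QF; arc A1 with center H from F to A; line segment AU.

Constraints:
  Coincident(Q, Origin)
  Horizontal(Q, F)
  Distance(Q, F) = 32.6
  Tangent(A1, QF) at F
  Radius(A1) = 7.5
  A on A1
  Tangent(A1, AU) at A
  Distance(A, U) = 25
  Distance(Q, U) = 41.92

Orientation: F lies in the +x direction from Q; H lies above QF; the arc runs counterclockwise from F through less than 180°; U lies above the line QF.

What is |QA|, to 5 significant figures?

40.647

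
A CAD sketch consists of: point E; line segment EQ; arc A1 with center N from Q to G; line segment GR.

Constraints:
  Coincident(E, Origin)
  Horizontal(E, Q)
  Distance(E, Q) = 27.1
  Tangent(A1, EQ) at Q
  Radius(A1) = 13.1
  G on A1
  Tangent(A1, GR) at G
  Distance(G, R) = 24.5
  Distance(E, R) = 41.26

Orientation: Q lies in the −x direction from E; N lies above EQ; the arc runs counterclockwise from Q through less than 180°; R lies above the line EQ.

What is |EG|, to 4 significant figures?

19.69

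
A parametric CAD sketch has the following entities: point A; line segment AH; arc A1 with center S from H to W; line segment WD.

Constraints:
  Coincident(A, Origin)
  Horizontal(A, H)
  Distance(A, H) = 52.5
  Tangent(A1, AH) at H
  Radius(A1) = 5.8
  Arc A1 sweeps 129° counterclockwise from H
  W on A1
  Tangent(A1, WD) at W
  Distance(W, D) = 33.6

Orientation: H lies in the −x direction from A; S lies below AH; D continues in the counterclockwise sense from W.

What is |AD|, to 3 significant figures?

50.5

On A1, H sits at bearing 90° from S; a 129° counterclockwise sweep puts W at bearing 219°, so W = S + 5.8·(cos 219°, sin 219°) = (-57.0, -9.45). A1 meets WD tangentially, so SW is at right angles to WD, so WD runs along (−sin 219°, cos 219°); with |WD| = 33.6, D = (-35.9, -35.6). Then |AD| = |D − A| = 50.5.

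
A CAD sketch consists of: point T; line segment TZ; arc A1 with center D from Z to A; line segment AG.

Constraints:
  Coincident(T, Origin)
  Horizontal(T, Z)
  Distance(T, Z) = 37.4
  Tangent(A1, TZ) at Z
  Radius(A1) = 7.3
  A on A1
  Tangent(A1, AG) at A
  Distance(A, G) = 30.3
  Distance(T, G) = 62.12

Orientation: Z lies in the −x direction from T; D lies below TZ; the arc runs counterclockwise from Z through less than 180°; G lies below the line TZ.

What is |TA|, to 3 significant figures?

44.9

Checks: ∠(DZ, ZT) = 90.00° ✓; |DZ| = 7.300 ✓; |DA| = 7.300 ✓; ∠(DA, AG) = 90.00° ✓; |AG| = 30.30 ✓; |TG| = 62.12 ✓.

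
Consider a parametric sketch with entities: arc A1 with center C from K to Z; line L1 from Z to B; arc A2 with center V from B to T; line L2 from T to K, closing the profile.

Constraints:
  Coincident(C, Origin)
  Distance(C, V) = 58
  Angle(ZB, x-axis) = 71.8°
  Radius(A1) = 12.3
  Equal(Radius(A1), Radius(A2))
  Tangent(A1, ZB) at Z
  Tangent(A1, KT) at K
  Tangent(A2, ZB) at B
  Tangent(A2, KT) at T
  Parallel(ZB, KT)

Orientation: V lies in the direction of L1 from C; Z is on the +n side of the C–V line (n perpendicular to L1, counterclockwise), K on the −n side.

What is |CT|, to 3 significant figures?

59.3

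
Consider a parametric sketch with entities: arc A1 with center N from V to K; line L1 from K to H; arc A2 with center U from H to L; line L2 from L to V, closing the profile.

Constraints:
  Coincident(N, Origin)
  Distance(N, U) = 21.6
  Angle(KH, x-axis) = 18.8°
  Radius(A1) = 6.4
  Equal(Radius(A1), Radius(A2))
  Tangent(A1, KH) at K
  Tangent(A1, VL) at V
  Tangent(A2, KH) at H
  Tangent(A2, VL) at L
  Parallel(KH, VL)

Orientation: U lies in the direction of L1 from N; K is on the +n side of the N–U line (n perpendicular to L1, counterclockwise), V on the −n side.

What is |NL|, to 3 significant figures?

22.5

The slot axis is L1's direction at 18.8°, so u = (cos 18.8°, sin 18.8°) = (0.947, 0.322) and n = (−sin 18.8°, cos 18.8°) = (-0.322, 0.947). N is at the origin and U lies 21.6 along u from N, so U = 21.6·u = (20.4, 6.96). Tangency of A1 to both parallel lines with radius 6.4 puts K and V at N ± 6.4·n: K = (-2.06, 6.06), V = (2.06, -6.06). Equal radii place H and L the same way about U: H = U + 6.4·n = (18.4, 13.0), L = U − 6.4·n = (22.5, 0.902). Then |NL| = |L − N| = 22.5.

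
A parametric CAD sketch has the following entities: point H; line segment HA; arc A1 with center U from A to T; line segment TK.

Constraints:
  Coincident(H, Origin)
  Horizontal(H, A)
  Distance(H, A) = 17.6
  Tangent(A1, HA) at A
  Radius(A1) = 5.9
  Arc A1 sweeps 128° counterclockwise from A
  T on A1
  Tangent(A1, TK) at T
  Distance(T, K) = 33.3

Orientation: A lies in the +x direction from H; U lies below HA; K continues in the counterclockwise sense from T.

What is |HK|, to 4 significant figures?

48.98

On A1, A sits at bearing 90° from U; a 128° counterclockwise sweep puts T at bearing 218°, so T = U + 5.9·(cos 218°, sin 218°) = (12.95, -9.532). A1 meets TK tangentially, so UT is at right angles to TK, so TK runs along (−sin 218°, cos 218°); with |TK| = 33.3, K = (33.45, -35.77). Then |HK| = |K − H| = 48.98.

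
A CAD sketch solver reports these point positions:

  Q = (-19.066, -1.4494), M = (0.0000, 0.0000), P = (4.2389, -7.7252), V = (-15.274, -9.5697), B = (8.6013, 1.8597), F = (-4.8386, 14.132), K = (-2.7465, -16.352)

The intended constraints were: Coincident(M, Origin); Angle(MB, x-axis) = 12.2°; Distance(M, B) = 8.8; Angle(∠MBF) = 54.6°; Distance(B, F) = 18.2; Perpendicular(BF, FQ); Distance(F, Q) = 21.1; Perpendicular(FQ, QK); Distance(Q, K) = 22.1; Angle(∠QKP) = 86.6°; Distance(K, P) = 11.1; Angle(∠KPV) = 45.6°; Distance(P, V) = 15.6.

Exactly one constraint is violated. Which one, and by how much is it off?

Distance(P, V) = 15.6 — off by 4.00.

M = (0.00, 0.00) ✓; MB at 12.20° ✓; |MB| = 8.800 ✓; ∠MBF = 54.60° ✓; |BF| = 18.20 ✓; ∠(BF, FQ) = 90.00° ✓; |FQ| = 21.10 ✓; ∠(FQ, QK) = 90.00° ✓; |QK| = 22.10 ✓; ∠QKP = 86.60° ✓; |KP| = 11.10 ✓; ∠KPV = 45.60° ✓; |PV| = 19.60 ✗.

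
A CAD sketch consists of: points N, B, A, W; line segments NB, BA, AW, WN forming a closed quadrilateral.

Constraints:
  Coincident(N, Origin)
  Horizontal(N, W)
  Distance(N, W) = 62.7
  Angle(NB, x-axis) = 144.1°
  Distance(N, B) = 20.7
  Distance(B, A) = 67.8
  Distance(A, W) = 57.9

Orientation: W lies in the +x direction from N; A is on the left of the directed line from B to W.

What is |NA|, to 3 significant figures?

64.6

N is at the origin; NW is horizontal with |NW| = 62.7 and W in +x, so W = (62.7, 0). NB runs at 144.1° with |NB| = 20.7, so B = (-16.8, 12.1). A is determined by |BA| = 67.8 and |AW| = 57.9 together: it lies at the intersection of circle(B, 67.8) and circle(W, 57.9). With |BW| = 80.4, the foot of the radical line on BW is 47.9 from B and the perpendicular offset is √(67.8² − 47.9²) = 47.9. Taking the left-of-BW solution: A = (37.9, 52.3).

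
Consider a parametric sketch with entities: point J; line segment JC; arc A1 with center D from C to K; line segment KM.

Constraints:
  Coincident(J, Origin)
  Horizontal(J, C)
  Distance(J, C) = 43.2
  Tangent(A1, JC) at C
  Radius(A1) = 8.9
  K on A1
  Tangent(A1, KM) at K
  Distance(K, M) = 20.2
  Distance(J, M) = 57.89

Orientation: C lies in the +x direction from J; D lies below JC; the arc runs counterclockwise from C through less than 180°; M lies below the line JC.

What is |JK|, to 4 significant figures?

39.25

J is at the origin; J and C share the same y with |JC| = 43.2 and C on the +x side, so C = (43.20, 0.000). Since A1 is tangent to JC there, DC ⟂ JC, so D = C + (0, -8.9) = (43.20, -8.900). Since DK ⟂ KM (tangency), |DM| = √(8.9² + 20.2²) = 22.07 regardless of where K sits on A1. So M lies on both circle(J, 57.89) and circle(D, 22.07); the below-JC intersection is M = (49.47, -30.06). K is the foot of the tangent from M: K = (36.41, -14.65).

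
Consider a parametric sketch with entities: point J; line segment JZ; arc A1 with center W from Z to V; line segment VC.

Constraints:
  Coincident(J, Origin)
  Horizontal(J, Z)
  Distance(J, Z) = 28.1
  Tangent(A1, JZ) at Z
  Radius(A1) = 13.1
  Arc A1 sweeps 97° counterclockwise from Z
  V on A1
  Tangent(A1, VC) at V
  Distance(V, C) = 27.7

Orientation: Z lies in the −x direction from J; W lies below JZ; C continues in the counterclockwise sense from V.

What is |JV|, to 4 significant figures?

43.65

J is at the origin; JZ is horizontal with |JZ| = 28.1 and Z on the −x side, so Z = (-28.10, 0.000). Tangency of A1 to JZ means the radius WZ is perpendicular to JZ, so W = Z + (0, -13.1) = (-28.10, -13.10). On A1, Z sits at bearing 90° from W; a 97° counterclockwise sweep puts V at bearing 187°, so V = W + 13.1·(cos 187°, sin 187°) = (-41.10, -14.70). Then |JV| = |V − J| = 43.65.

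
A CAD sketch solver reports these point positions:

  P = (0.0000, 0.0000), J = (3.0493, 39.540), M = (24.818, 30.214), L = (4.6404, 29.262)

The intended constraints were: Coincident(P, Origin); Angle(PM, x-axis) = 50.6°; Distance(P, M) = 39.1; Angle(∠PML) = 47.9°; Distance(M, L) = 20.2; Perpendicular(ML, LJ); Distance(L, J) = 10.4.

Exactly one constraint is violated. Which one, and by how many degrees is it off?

Perpendicular(ML, LJ) — off by 6.10°.

P = (0.00, 0.00) ✓; PM at 50.60° ✓; |PM| = 39.10 ✓; ∠PML = 47.90° ✓; |ML| = 20.20 ✓; ∠(ML, LJ) = 83.90° ✗; |LJ| = 10.40 ✓.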